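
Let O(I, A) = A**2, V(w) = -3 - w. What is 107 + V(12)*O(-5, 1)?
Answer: 92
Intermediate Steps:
107 + V(12)*O(-5, 1) = 107 + (-3 - 1*12)*1**2 = 107 + (-3 - 12)*1 = 107 - 15*1 = 107 - 15 = 92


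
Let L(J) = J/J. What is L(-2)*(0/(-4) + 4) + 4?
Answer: 8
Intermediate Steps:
L(J) = 1
L(-2)*(0/(-4) + 4) + 4 = 1*(0/(-4) + 4) + 4 = 1*(0*(-1/4) + 4) + 4 = 1*(0 + 4) + 4 = 1*4 + 4 = 4 + 4 = 8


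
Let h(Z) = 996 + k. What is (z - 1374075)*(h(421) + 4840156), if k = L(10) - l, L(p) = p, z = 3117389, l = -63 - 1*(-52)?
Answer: 8439684667322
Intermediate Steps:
l = -11 (l = -63 + 52 = -11)
k = 21 (k = 10 - 1*(-11) = 10 + 11 = 21)
h(Z) = 1017 (h(Z) = 996 + 21 = 1017)
(z - 1374075)*(h(421) + 4840156) = (3117389 - 1374075)*(1017 + 4840156) = 1743314*4841173 = 8439684667322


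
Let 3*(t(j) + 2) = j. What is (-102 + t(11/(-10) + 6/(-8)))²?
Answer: 39400729/3600 ≈ 10945.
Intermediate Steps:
t(j) = -2 + j/3
(-102 + t(11/(-10) + 6/(-8)))² = (-102 + (-2 + (11/(-10) + 6/(-8))/3))² = (-102 + (-2 + (11*(-⅒) + 6*(-⅛))/3))² = (-102 + (-2 + (-11/10 - ¾)/3))² = (-102 + (-2 + (⅓)*(-37/20)))² = (-102 + (-2 - 37/60))² = (-102 - 157/60)² = (-6277/60)² = 39400729/3600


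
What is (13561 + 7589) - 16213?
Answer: 4937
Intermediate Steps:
(13561 + 7589) - 16213 = 21150 - 16213 = 4937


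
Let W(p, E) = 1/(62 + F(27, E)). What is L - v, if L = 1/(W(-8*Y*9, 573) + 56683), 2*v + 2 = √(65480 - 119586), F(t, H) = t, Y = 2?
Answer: 5044877/5044788 - I*√54106/2 ≈ 1.0 - 116.3*I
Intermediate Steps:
W(p, E) = 1/89 (W(p, E) = 1/(62 + 27) = 1/89)
v = -1 + I*√54106/2 (v = -1 + √(65480 - 119586)/2 = -1 + √(-54106)/2 = -1 + (I*√54106)/2 = -1 + I*√54106/2 ≈ -1.0 + 116.3*I)
L = 89/5044788 (L = 1/(1/89 + 56683) = 1/(5044788/89) = 89/5044788 ≈ 1.7642e-5)
L - v = 89/5044788 - (-1 + I*√54106/2) = 89/5044788 + (1 - I*√54106/2) = 5044877/5044788 - I*√54106/2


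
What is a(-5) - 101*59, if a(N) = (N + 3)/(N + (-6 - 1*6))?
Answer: -101301/17 ≈ -5958.9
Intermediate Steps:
a(N) = (3 + N)/(-12 + N) (a(N) = (3 + N)/(N + (-6 - 6)) = (3 + N)/(N - 12) = (3 + N)/(-12 + N))
a(-5) - 101*59 = (3 - 5)/(-12 - 5) - 101*59 = -2/(-17) - 5959 = -1/17*(-2) - 5959 = 2/17 - 5959 = -101301/17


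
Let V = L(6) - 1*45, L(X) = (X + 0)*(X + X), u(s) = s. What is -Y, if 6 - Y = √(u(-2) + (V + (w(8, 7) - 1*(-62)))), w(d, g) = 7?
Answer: -6 + √94 ≈ 3.6954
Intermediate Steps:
L(X) = 2*X² (L(X) = X*(2*X) = 2*X²)
V = 27 (V = 2*6² - 1*45 = 2*36 - 45 = 72 - 45 = 27)
Y = 6 - √94 (Y = 6 - √(-2 + (27 + (7 - 1*(-62)))) = 6 - √(-2 + (27 + (7 + 62))) = 6 - √(-2 + (27 + 69)) = 6 - √(-2 + 96) = 6 - √94 ≈ -3.6954)
-Y = -(6 - √94) = -6 + √94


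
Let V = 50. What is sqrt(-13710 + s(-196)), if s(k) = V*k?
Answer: I*sqrt(23510) ≈ 153.33*I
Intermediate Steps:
s(k) = 50*k
sqrt(-13710 + s(-196)) = sqrt(-13710 + 50*(-196)) = sqrt(-13710 - 9800) = sqrt(-23510) = I*sqrt(23510)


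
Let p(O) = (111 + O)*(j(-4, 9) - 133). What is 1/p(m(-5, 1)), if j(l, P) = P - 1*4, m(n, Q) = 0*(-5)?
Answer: -1/14208 ≈ -7.0383e-5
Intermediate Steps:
m(n, Q) = 0
j(l, P) = -4 + P (j(l, P) = P - 4 = -4 + P)
p(O) = -14208 - 128*O (p(O) = (111 + O)*((-4 + 9) - 133) = (111 + O)*(5 - 133) = (111 + O)*(-128) = -14208 - 128*O)
1/p(m(-5, 1)) = 1/(-14208 - 128*0) = 1/(-14208 + 0) = 1/(-14208) = -1/14208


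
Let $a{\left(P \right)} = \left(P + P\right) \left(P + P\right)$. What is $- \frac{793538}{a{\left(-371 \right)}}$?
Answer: $- \frac{396769}{275282} \approx -1.4413$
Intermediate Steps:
$a{\left(P \right)} = 4 P^{2}$ ($a{\left(P \right)} = 2 P 2 P = 4 P^{2}$)
$- \frac{793538}{a{\left(-371 \right)}} = - \frac{793538}{4 \left(-371\right)^{2}} = - \frac{793538}{4 \cdot 137641} = - \frac{793538}{550564} = \left(-793538\right) \frac{1}{550564} = - \frac{396769}{275282}$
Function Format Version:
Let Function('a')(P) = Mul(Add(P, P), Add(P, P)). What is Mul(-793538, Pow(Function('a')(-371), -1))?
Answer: Rational(-396769, 275282) ≈ -1.4413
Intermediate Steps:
Function('a')(P) = Mul(4, Pow(P, 2)) (Function('a')(P) = Mul(Mul(2, P), Mul(2, P)) = Mul(4, Pow(P, 2)))
Mul(-793538, Pow(Function('a')(-371), -1)) = Mul(-793538, Pow(Mul(4, Pow(-371, 2)), -1)) = Mul(-793538, Pow(Mul(4, 137641), -1)) = Mul(-793538, Pow(550564, -1)) = Mul(-793538, Rational(1, 550564)) = Rational(-396769, 275282)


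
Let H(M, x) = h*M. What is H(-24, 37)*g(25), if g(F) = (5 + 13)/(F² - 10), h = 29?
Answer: -4176/205 ≈ -20.371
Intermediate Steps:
H(M, x) = 29*M
g(F) = 18/(-10 + F²)
H(-24, 37)*g(25) = (29*(-24))*(18/(-10 + 25²)) = -12528/(-10 + 625) = -12528/615 = -696*6/205 = -4176/205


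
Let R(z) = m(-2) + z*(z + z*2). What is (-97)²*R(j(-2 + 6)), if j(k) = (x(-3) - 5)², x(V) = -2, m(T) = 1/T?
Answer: 135536645/2 ≈ 6.7768e+7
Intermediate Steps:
j(k) = 49 (j(k) = (-2 - 5)² = (-7)² = 49)
R(z) = -½ + 3*z² (R(z) = 1/(-2) + z*(z + z*2) = -½ + z*(z + 2*z) = -½ + z*(3*z) = -½ + 3*z²)
(-97)²*R(j(-2 + 6)) = (-97)²*(-½ + 3*49²) = 9409*(-½ + 3*2401) = 9409*(-½ + 7203) = 9409*(14405/2) = 135536645/2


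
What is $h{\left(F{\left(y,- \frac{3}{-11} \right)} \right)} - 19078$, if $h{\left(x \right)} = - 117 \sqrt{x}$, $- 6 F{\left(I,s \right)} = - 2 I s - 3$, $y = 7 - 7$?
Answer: $-19078 - \frac{117 \sqrt{2}}{2} \approx -19161.0$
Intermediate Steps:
$y = 0$
$F{\left(I,s \right)} = \frac{1}{2} + \frac{I s}{3}$ ($F{\left(I,s \right)} = - \frac{- 2 I s - 3}{6} = - \frac{-3 - 2 I s}{6} = \frac{1}{2} + \frac{I s}{3}$)
$h{\left(F{\left(y,- \frac{3}{-11} \right)} \right)} - 19078 = - 117 \sqrt{\frac{1}{2} + \frac{1}{3} \cdot 0 \left(- \frac{3}{-11}\right)} - 19078 = - 117 \sqrt{\frac{1}{2} + \frac{1}{3} \cdot 0 \left(\left(-3\right) \left(- \frac{1}{11}\right)\right)} - 19078 = - 117 \sqrt{\frac{1}{2} + \frac{1}{3} \cdot 0 \cdot \frac{3}{11}} - 19078 = - 117 \sqrt{\frac{1}{2} + 0} - 19078 = - \frac{117}{\sqrt{2}} - 19078 = - 117 \frac{\sqrt{2}}{2} - 19078 = - \frac{117 \sqrt{2}}{2} - 19078 = -19078 - \frac{117 \sqrt{2}}{2}$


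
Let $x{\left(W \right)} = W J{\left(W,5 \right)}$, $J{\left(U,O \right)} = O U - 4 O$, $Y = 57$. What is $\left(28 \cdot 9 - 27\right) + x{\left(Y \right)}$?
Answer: $15330$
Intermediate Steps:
$J{\left(U,O \right)} = - 4 O + O U$
$x{\left(W \right)} = W \left(-20 + 5 W\right)$ ($x{\left(W \right)} = W 5 \left(-4 + W\right) = W \left(-20 + 5 W\right)$)
$\left(28 \cdot 9 - 27\right) + x{\left(Y \right)} = \left(28 \cdot 9 - 27\right) + 5 \cdot 57 \left(-4 + 57\right) = \left(252 - 27\right) + 5 \cdot 57 \cdot 53 = 225 + 15105 = 15330$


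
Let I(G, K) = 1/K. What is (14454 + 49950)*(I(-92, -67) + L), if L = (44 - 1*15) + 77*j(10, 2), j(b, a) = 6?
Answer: 2118633984/67 ≈ 3.1621e+7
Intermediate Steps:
L = 491 (L = (44 - 1*15) + 77*6 = (44 - 15) + 462 = 29 + 462 = 491)
(14454 + 49950)*(I(-92, -67) + L) = (14454 + 49950)*(1/(-67) + 491) = 64404*(-1/67 + 491) = 64404*(32896/67) = 2118633984/67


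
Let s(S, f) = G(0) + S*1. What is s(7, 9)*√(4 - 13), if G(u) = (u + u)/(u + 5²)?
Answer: 21*I ≈ 21.0*I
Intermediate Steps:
G(u) = 2*u/(25 + u) (G(u) = (2*u)/(u + 25) = (2*u)/(25 + u) = 2*u/(25 + u))
s(S, f) = S (s(S, f) = 2*0/(25 + 0) + S*1 = 2*0/25 + S = 2*0*(1/25) + S = 0 + S = S)
s(7, 9)*√(4 - 13) = 7*√(4 - 13) = 7*√(-9) = 7*(3*I) = 21*I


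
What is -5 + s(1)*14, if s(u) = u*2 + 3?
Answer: 65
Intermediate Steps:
s(u) = 3 + 2*u (s(u) = 2*u + 3 = 3 + 2*u)
-5 + s(1)*14 = -5 + (3 + 2*1)*14 = -5 + (3 + 2)*14 = -5 + 5*14 = -5 + 70 = 65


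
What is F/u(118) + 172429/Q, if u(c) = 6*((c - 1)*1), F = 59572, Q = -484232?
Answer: 14362811773/169965432 ≈ 84.504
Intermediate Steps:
u(c) = -6 + 6*c (u(c) = 6*((-1 + c)*1) = 6*(-1 + c) = -6 + 6*c)
F/u(118) + 172429/Q = 59572/(-6 + 6*118) + 172429/(-484232) = 59572/(-6 + 708) + 172429*(-1/484232) = 59572/702 - 172429/484232 = 59572*(1/702) - 172429/484232 = 29786/351 - 172429/484232 = 14362811773/169965432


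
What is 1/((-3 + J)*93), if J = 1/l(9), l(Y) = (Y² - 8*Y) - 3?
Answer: -2/527 ≈ -0.0037951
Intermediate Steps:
l(Y) = -3 + Y² - 8*Y
J = ⅙ (J = 1/(-3 + 9² - 8*9) = 1/(-3 + 81 - 72) = 1/6 = ⅙ ≈ 0.16667)
1/((-3 + J)*93) = 1/((-3 + ⅙)*93) = 1/(-17/6*93) = 1/(-527/2) = -2/527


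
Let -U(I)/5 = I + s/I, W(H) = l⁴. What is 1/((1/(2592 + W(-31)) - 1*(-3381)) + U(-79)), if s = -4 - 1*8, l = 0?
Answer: 204768/773048527 ≈ 0.00026488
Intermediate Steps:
s = -12 (s = -4 - 8 = -12)
W(H) = 0 (W(H) = 0⁴ = 0)
U(I) = -5*I + 60/I (U(I) = -5*(I - 12/I) = -5*I + 60/I)
1/((1/(2592 + W(-31)) - 1*(-3381)) + U(-79)) = 1/((1/(2592 + 0) - 1*(-3381)) + (-5*(-79) + 60/(-79))) = 1/((1/2592 + 3381) + (395 + 60*(-1/79))) = 1/((1/2592 + 3381) + (395 - 60/79)) = 1/(8763553/2592 + 31145/79) = 1/(773048527/204768) = 204768/773048527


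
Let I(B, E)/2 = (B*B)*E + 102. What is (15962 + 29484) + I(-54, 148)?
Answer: 908786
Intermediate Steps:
I(B, E) = 204 + 2*E*B² (I(B, E) = 2*((B*B)*E + 102) = 2*(B²*E + 102) = 2*(E*B² + 102) = 2*(102 + E*B²) = 204 + 2*E*B²)
(15962 + 29484) + I(-54, 148) = (15962 + 29484) + (204 + 2*148*(-54)²) = 45446 + (204 + 2*148*2916) = 45446 + (204 + 863136) = 45446 + 863340 = 908786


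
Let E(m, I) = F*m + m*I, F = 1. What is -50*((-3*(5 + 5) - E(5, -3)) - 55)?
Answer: 3750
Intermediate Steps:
E(m, I) = m + I*m (E(m, I) = 1*m + m*I = m + I*m)
-50*((-3*(5 + 5) - E(5, -3)) - 55) = -50*((-3*(5 + 5) - 5*(1 - 3)) - 55) = -50*((-3*10 - 5*(-2)) - 55) = -50*((-30 - 1*(-10)) - 55) = -50*((-30 + 10) - 55) = -50*(-20 - 55) = -50*(-75) = 3750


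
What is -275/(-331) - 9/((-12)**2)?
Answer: 4069/5296 ≈ 0.76832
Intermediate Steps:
-275/(-331) - 9/((-12)**2) = -275*(-1/331) - 9/144 = 275/331 - 9*1/144 = 275/331 - 1/16 = 4069/5296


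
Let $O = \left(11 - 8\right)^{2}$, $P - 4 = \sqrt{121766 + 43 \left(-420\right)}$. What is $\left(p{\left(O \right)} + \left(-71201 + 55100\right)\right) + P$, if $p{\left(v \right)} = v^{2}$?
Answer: $-16016 + \sqrt{103706} \approx -15694.0$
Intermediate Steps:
$P = 4 + \sqrt{103706}$ ($P = 4 + \sqrt{121766 + 43 \left(-420\right)} = 4 + \sqrt{121766 - 18060} = 4 + \sqrt{103706} \approx 326.03$)
$O = 9$ ($O = 3^{2} = 9$)
$\left(p{\left(O \right)} + \left(-71201 + 55100\right)\right) + P = \left(9^{2} + \left(-71201 + 55100\right)\right) + \left(4 + \sqrt{103706}\right) = \left(81 - 16101\right) + \left(4 + \sqrt{103706}\right) = -16020 + \left(4 + \sqrt{103706}\right) = -16016 + \sqrt{103706}$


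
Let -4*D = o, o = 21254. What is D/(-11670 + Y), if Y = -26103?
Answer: 10627/75546 ≈ 0.14067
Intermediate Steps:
D = -10627/2 (D = -1/4*21254 = -10627/2 ≈ -5313.5)
D/(-11670 + Y) = -10627/(2*(-11670 - 26103)) = -10627/2/(-37773) = -10627/2*(-1/37773) = 10627/75546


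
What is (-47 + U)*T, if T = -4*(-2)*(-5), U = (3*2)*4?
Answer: 920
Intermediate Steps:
U = 24 (U = 6*4 = 24)
T = -40 (T = -(-8)*(-5) = -1*40 = -40)
(-47 + U)*T = (-47 + 24)*(-40) = -23*(-40) = 920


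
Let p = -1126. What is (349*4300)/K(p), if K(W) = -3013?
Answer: -1500700/3013 ≈ -498.08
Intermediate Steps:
(349*4300)/K(p) = (349*4300)/(-3013) = 1500700*(-1/3013) = -1500700/3013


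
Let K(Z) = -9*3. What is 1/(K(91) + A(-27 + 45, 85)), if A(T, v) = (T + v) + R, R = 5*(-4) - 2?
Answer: 1/54 ≈ 0.018519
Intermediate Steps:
K(Z) = -27
R = -22 (R = -20 - 2 = -22)
A(T, v) = -22 + T + v (A(T, v) = (T + v) - 22 = -22 + T + v)
1/(K(91) + A(-27 + 45, 85)) = 1/(-27 + (-22 + (-27 + 45) + 85)) = 1/(-27 + (-22 + 18 + 85)) = 1/(-27 + 81) = 1/54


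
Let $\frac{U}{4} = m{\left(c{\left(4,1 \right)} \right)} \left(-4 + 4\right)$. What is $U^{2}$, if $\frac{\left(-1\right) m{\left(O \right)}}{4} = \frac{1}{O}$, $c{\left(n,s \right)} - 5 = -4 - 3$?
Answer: $0$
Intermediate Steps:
$c{\left(n,s \right)} = -2$ ($c{\left(n,s \right)} = 5 - 7 = -2$)
$m{\left(O \right)} = - \frac{4}{O}$
$U = 0$ ($U = 4 - \frac{4}{-2} \left(-4 + 4\right) = 4 \left(-4\right) \left(- \frac{1}{2}\right) 0 = 4 \cdot 2 \cdot 0 = 4 \cdot 0 = 0$)
$U^{2} = 0^{2} = 0$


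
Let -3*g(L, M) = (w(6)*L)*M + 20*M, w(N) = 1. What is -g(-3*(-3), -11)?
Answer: -319/3 ≈ -106.33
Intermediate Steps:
g(L, M) = -20*M/3 - L*M/3 (g(L, M) = -((1*L)*M + 20*M)/3 = -(L*M + 20*M)/3 = -(20*M + L*M)/3 = -20*M/3 - L*M/3)
-g(-3*(-3), -11) = -(-1)*(-11)*(20 - 3*(-3))/3 = -(-1)*(-11)*(20 + 9)/3 = -(-1)*(-11)*29/3 = -1*319/3 = -319/3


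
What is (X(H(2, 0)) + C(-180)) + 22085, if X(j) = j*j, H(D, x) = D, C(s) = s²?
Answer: 54489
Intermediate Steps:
X(j) = j²
(X(H(2, 0)) + C(-180)) + 22085 = (2² + (-180)²) + 22085 = (4 + 32400) + 22085 = 32404 + 22085 = 54489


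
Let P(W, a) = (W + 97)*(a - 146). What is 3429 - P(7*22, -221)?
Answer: 95546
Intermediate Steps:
P(W, a) = (-146 + a)*(97 + W) (P(W, a) = (97 + W)*(-146 + a) = (-146 + a)*(97 + W))
3429 - P(7*22, -221) = 3429 - (-14162 - 1022*22 + 97*(-221) + (7*22)*(-221)) = 3429 - (-14162 - 146*154 - 21437 + 154*(-221)) = 3429 - (-14162 - 22484 - 21437 - 34034) = 3429 - 1*(-92117) = 3429 + 92117 = 95546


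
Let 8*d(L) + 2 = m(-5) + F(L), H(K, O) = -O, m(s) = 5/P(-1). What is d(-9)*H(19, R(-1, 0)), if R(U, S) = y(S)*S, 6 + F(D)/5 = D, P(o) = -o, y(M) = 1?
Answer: 0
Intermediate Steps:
F(D) = -30 + 5*D
m(s) = 5 (m(s) = 5/((-1*(-1))) = 5/1 = 5*1 = 5)
R(U, S) = S (R(U, S) = 1*S = S)
d(L) = -27/8 + 5*L/8 (d(L) = -1/4 + (5 + (-30 + 5*L))/8 = -1/4 + (-25 + 5*L)/8 = -1/4 + (-25/8 + 5*L/8) = -27/8 + 5*L/8)
d(-9)*H(19, R(-1, 0)) = (-27/8 + (5/8)*(-9))*(-1*0) = (-27/8 - 45/8)*0 = -9*0 = 0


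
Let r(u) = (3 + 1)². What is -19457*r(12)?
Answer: -311312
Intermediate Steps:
r(u) = 16 (r(u) = 4² = 16)
-19457*r(12) = -19457*16 = -311312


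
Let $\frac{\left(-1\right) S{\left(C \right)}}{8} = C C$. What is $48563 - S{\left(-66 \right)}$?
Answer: $83411$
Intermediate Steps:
$S{\left(C \right)} = - 8 C^{2}$ ($S{\left(C \right)} = - 8 C C = - 8 C^{2}$)
$48563 - S{\left(-66 \right)} = 48563 - - 8 \left(-66\right)^{2} = 48563 - \left(-8\right) 4356 = 48563 - -34848 = 48563 + 34848 = 83411$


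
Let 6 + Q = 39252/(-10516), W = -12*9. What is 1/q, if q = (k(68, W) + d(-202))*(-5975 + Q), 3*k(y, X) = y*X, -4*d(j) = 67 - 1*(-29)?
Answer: 2629/38894106864 ≈ 6.7594e-8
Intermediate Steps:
d(j) = -24 (d(j) = -(67 - 1*(-29))/4 = -(67 + 29)/4 = -1/4*96 = -24)
W = -108
k(y, X) = X*y/3 (k(y, X) = (y*X)/3 = (X*y)/3 = X*y/3)
Q = -25587/2629 (Q = -6 + 39252/(-10516) = -6 + 39252*(-1/10516) = -6 - 9813/2629 = -25587/2629 ≈ -9.7326)
q = 38894106864/2629 (q = ((1/3)*(-108)*68 - 24)*(-5975 - 25587/2629) = (-2448 - 24)*(-15733862/2629) = -2472*(-15733862/2629) = 38894106864/2629 ≈ 1.4794e+7)
1/q = 1/(38894106864/2629) = 2629/38894106864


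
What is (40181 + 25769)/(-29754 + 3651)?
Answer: -65950/26103 ≈ -2.5265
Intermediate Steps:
(40181 + 25769)/(-29754 + 3651) = 65950/(-26103) = 65950*(-1/26103) = -65950/26103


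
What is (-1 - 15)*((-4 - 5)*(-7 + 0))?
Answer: -1008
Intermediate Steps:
(-1 - 15)*((-4 - 5)*(-7 + 0)) = -(-144)*(-7) = -16*63 = -1008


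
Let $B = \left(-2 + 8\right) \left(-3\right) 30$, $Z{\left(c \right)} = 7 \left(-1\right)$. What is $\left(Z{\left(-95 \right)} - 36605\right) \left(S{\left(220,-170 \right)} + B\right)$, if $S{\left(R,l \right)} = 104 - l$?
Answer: $9738792$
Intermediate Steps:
$Z{\left(c \right)} = -7$
$B = -540$ ($B = 6 \left(-3\right) 30 = \left(-18\right) 30 = -540$)
$\left(Z{\left(-95 \right)} - 36605\right) \left(S{\left(220,-170 \right)} + B\right) = \left(-7 - 36605\right) \left(\left(104 - -170\right) - 540\right) = - 36612 \left(\left(104 + 170\right) - 540\right) = - 36612 \left(274 - 540\right) = \left(-36612\right) \left(-266\right) = 9738792$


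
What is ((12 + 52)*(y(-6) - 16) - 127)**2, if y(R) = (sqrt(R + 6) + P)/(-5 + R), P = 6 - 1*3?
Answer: 165199609/121 ≈ 1.3653e+6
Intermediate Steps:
P = 3 (P = 6 - 3 = 3)
y(R) = (3 + sqrt(6 + R))/(-5 + R) (y(R) = (sqrt(R + 6) + 3)/(-5 + R) = (sqrt(6 + R) + 3)/(-5 + R) = (3 + sqrt(6 + R))/(-5 + R))
((12 + 52)*(y(-6) - 16) - 127)**2 = ((12 + 52)*((3 + sqrt(6 - 6))/(-5 - 6) - 16) - 127)**2 = (64*((3 + sqrt(0))/(-11) - 16) - 127)**2 = (64*(-(3 + 0)/11 - 16) - 127)**2 = (64*(-1/11*3 - 16) - 127)**2 = (64*(-3/11 - 16) - 127)**2 = (64*(-179/11) - 127)**2 = (-11456/11 - 127)**2 = (-12853/11)**2 = 165199609/121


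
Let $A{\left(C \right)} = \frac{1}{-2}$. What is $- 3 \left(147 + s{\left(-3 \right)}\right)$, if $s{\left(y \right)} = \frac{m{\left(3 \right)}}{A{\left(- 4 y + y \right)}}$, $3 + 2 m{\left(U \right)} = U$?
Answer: $-441$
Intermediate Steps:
$m{\left(U \right)} = - \frac{3}{2} + \frac{U}{2}$
$A{\left(C \right)} = - \frac{1}{2}$
$s{\left(y \right)} = 0$ ($s{\left(y \right)} = \frac{- \frac{3}{2} + \frac{1}{2} \cdot 3}{- \frac{1}{2}} = \left(- \frac{3}{2} + \frac{3}{2}\right) \left(-2\right) = 0 \left(-2\right) = 0$)
$- 3 \left(147 + s{\left(-3 \right)}\right) = - 3 \left(147 + 0\right) = \left(-3\right) 147 = -441$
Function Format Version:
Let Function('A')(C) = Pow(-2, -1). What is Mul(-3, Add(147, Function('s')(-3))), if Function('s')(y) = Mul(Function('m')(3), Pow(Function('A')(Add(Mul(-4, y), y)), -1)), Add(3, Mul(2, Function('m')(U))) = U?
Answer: -441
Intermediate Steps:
Function('m')(U) = Add(Rational(-3, 2), Mul(Rational(1, 2), U))
Function('A')(C) = Rational(-1, 2)
Function('s')(y) = 0 (Function('s')(y) = Mul(Add(Rational(-3, 2), Mul(Rational(1, 2), 3)), Pow(Rational(-1, 2), -1)) = Mul(Add(Rational(-3, 2), Rational(3, 2)), -2) = Mul(0, -2) = 0)
Mul(-3, Add(147, Function('s')(-3))) = Mul(-3, Add(147, 0)) = Mul(-3, 147) = -441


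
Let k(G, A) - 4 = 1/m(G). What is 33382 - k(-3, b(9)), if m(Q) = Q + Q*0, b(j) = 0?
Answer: 100135/3 ≈ 33378.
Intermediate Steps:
m(Q) = Q (m(Q) = Q + 0 = Q)
k(G, A) = 4 + 1/G
33382 - k(-3, b(9)) = 33382 - (4 + 1/(-3)) = 33382 - (4 - ⅓) = 33382 - 1*11/3 = 33382 - 11/3 = 100135/3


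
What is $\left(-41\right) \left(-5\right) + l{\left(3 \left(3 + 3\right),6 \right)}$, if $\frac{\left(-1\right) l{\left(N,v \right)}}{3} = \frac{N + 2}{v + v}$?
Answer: $200$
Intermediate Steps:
$l{\left(N,v \right)} = - \frac{3 \left(2 + N\right)}{2 v}$ ($l{\left(N,v \right)} = - 3 \frac{N + 2}{v + v} = - 3 \frac{2 + N}{2 v} = - \frac{3 \left(2 + N\right)}{2 v}$)
$\left(-41\right) \left(-5\right) + l{\left(3 \left(3 + 3\right),6 \right)} = \left(-41\right) \left(-5\right) + \frac{3 \left(-2 - 3 \left(3 + 3\right)\right)}{2 \cdot 6} = 205 + \frac{3}{2} \cdot \frac{1}{6} \left(-2 - 3 \cdot 6\right) = 205 + \frac{3}{2} \cdot \frac{1}{6} \left(-2 - 18\right) = 205 + \frac{3}{2} \cdot \frac{1}{6} \left(-20\right) = 205 - 5 = 200$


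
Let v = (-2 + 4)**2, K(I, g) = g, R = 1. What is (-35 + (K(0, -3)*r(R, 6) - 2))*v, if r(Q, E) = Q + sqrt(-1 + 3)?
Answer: -160 - 12*sqrt(2) ≈ -176.97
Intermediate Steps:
r(Q, E) = Q + sqrt(2)
v = 4 (v = 2**2 = 4)
(-35 + (K(0, -3)*r(R, 6) - 2))*v = (-35 + (-3*(1 + sqrt(2)) - 2))*4 = (-35 + ((-3 - 3*sqrt(2)) - 2))*4 = (-35 + (-5 - 3*sqrt(2)))*4 = (-40 - 3*sqrt(2))*4 = -160 - 12*sqrt(2)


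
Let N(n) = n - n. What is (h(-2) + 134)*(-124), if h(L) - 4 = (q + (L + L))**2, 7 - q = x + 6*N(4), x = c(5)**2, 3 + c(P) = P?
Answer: -17236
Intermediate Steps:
c(P) = -3 + P
x = 4 (x = (-3 + 5)**2 = 2**2 = 4)
N(n) = 0
q = 3 (q = 7 - (4 + 6*0) = 7 - (4 + 0) = 7 - 1*4 = 7 - 4 = 3)
h(L) = 4 + (3 + 2*L)**2 (h(L) = 4 + (3 + (L + L))**2 = 4 + (3 + 2*L)**2)
(h(-2) + 134)*(-124) = ((4 + (3 + 2*(-2))**2) + 134)*(-124) = ((4 + (3 - 4)**2) + 134)*(-124) = ((4 + (-1)**2) + 134)*(-124) = ((4 + 1) + 134)*(-124) = (5 + 134)*(-124) = 139*(-124) = -17236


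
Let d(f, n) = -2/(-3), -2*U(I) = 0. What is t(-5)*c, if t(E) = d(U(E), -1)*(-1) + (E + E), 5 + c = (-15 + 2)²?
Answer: -5248/3 ≈ -1749.3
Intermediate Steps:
U(I) = 0 (U(I) = -½*0 = 0)
d(f, n) = ⅔ (d(f, n) = -2*(-⅓) = ⅔)
c = 164 (c = -5 + (-15 + 2)² = -5 + (-13)² = -5 + 169 = 164)
t(E) = -⅔ + 2*E (t(E) = (⅔)*(-1) + (E + E) = -⅔ + 2*E)
t(-5)*c = (-⅔ + 2*(-5))*164 = (-⅔ - 10)*164 = -32/3*164 = -5248/3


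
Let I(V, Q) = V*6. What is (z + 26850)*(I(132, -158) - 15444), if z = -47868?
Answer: 307955736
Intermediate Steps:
I(V, Q) = 6*V
(z + 26850)*(I(132, -158) - 15444) = (-47868 + 26850)*(6*132 - 15444) = -21018*(792 - 15444) = -21018*(-14652) = 307955736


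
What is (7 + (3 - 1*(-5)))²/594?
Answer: 25/66 ≈ 0.37879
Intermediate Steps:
(7 + (3 - 1*(-5)))²/594 = (7 + (3 + 5))²*(1/594) = (7 + 8)²*(1/594) = 15²*(1/594) = 225*(1/594) = 25/66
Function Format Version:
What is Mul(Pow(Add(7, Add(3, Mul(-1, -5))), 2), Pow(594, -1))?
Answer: Rational(25, 66) ≈ 0.37879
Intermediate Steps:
Mul(Pow(Add(7, Add(3, Mul(-1, -5))), 2), Pow(594, -1)) = Mul(Pow(Add(7, Add(3, 5)), 2), Rational(1, 594)) = Mul(Pow(Add(7, 8), 2), Rational(1, 594)) = Mul(Pow(15, 2), Rational(1, 594)) = Mul(225, Rational(1, 594)) = Rational(25, 66)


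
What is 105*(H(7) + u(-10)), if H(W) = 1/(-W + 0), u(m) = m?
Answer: -1065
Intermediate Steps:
H(W) = -1/W (H(W) = 1/(-W) = -1/W)
105*(H(7) + u(-10)) = 105*(-1/7 - 10) = 105*(-1*⅐ - 10) = 105*(-⅐ - 10) = 105*(-71/7) = -1065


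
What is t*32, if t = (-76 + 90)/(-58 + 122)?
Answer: 7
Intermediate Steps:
t = 7/32 (t = 14/64 = 14*(1/64) = 7/32 ≈ 0.21875)
t*32 = (7/32)*32 = 7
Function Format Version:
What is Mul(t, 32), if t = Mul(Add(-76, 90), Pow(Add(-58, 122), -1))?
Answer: 7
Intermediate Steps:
t = Rational(7, 32) (t = Mul(14, Pow(64, -1)) = Mul(14, Rational(1, 64)) = Rational(7, 32) ≈ 0.21875)
Mul(t, 32) = Mul(Rational(7, 32), 32) = 7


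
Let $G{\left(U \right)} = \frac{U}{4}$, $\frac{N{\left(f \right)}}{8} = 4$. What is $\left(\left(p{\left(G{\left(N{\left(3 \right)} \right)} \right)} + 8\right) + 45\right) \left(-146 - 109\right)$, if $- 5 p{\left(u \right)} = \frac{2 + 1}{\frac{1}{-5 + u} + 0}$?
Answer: $-13056$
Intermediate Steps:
$N{\left(f \right)} = 32$ ($N{\left(f \right)} = 8 \cdot 4 = 32$)
$G{\left(U \right)} = \frac{U}{4}$ ($G{\left(U \right)} = U \frac{1}{4} = \frac{U}{4}$)
$p{\left(u \right)} = 3 - \frac{3 u}{5}$ ($p{\left(u \right)} = - \frac{\left(2 + 1\right) \frac{1}{\frac{1}{-5 + u} + 0}}{5} = - \frac{3 \frac{1}{\frac{1}{-5 + u}}}{5} = - \frac{3 \left(-5 + u\right)}{5} = - \frac{-15 + 3 u}{5} = 3 - \frac{3 u}{5}$)
$\left(\left(p{\left(G{\left(N{\left(3 \right)} \right)} \right)} + 8\right) + 45\right) \left(-146 - 109\right) = \left(\left(\left(3 - \frac{3 \cdot \frac{1}{4} \cdot 32}{5}\right) + 8\right) + 45\right) \left(-146 - 109\right) = \left(\left(\left(3 - \frac{24}{5}\right) + 8\right) + 45\right) \left(-255\right) = \left(\left(- \frac{9}{5} + 8\right) + 45\right) \left(-255\right) = \left(\frac{31}{5} + 45\right) \left(-255\right) = \frac{256}{5} \left(-255\right) = -13056$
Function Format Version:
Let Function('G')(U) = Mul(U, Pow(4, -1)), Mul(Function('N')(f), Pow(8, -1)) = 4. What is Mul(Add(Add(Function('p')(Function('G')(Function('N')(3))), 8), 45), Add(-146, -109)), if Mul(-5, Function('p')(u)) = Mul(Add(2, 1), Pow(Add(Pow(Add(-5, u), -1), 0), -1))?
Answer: -13056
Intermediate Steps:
Function('N')(f) = 32 (Function('N')(f) = Mul(8, 4) = 32)
Function('G')(U) = Mul(Rational(1, 4), U) (Function('G')(U) = Mul(U, Rational(1, 4)) = Mul(Rational(1, 4), U))
Function('p')(u) = Add(3, Mul(Rational(-3, 5), u)) (Function('p')(u) = Mul(Rational(-1, 5), Mul(Add(2, 1), Pow(Add(Pow(Add(-5, u), -1), 0), -1))) = Mul(Rational(-1, 5), Mul(3, Pow(Pow(Add(-5, u), -1), -1))) = Mul(Rational(-1, 5), Mul(3, Add(-5, u))) = Mul(Rational(-1, 5), Add(-15, Mul(3, u))) = Add(3, Mul(Rational(-3, 5), u)))
Mul(Add(Add(Function('p')(Function('G')(Function('N')(3))), 8), 45), Add(-146, -109)) = Mul(Add(Add(Add(3, Mul(Rational(-3, 5), Mul(Rational(1, 4), 32))), 8), 45), Add(-146, -109)) = Mul(Add(Add(Add(3, Mul(Rational(-3, 5), 8)), 8), 45), -255) = Mul(Add(Add(Add(3, Rational(-24, 5)), 8), 45), -255) = Mul(Add(Add(Rational(-9, 5), 8), 45), -255) = Mul(Add(Rational(31, 5), 45), -255) = Mul(Rational(256, 5), -255) = -13056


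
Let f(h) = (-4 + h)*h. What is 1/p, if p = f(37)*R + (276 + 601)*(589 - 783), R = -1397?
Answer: -1/1875875 ≈ -5.3308e-7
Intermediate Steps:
f(h) = h*(-4 + h)
p = -1875875 (p = (37*(-4 + 37))*(-1397) + (276 + 601)*(589 - 783) = (37*33)*(-1397) + 877*(-194) = 1221*(-1397) - 170138 = -1705737 - 170138 = -1875875)
1/p = 1/(-1875875) = -1/1875875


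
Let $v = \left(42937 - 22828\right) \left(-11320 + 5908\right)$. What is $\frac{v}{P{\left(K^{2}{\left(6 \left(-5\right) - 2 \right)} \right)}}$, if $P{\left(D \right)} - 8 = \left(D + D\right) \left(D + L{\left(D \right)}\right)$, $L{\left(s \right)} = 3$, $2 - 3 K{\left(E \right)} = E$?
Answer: $- \frac{200345967}{62176} \approx -3222.2$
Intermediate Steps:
$v = -108829908$ ($v = 20109 \left(-5412\right) = -108829908$)
$K{\left(E \right)} = \frac{2}{3} - \frac{E}{3}$
$P{\left(D \right)} = 8 + 2 D \left(3 + D\right)$ ($P{\left(D \right)} = 8 + \left(D + D\right) \left(D + 3\right) = 8 + 2 D \left(3 + D\right)$)
$\frac{v}{P{\left(K^{2}{\left(6 \left(-5\right) - 2 \right)} \right)}} = - \frac{108829908}{8 + 2 \left(\left(\frac{2}{3} - \frac{6 \left(-5\right) - 2}{3}\right)^{2}\right)^{2} + 6 \left(\frac{2}{3} - \frac{6 \left(-5\right) - 2}{3}\right)^{2}} = - \frac{108829908}{8 + 2 \left(\left(\frac{2}{3} - \frac{-30 - 2}{3}\right)^{2}\right)^{2} + 6 \left(\frac{2}{3} - \frac{-30 - 2}{3}\right)^{2}} = - \frac{108829908}{8 + 2 \left(\left(\frac{2}{3} - - \frac{32}{3}\right)^{2}\right)^{2} + 6 \left(\frac{2}{3} - - \frac{32}{3}\right)^{2}} = - \frac{108829908}{8 + 2 \left(\left(\frac{2}{3} + \frac{32}{3}\right)^{2}\right)^{2} + 6 \left(\frac{2}{3} + \frac{32}{3}\right)^{2}} = - \frac{108829908}{8 + 2 \left(\left(\frac{34}{3}\right)^{2}\right)^{2} + 6 \left(\frac{34}{3}\right)^{2}} = - \frac{108829908}{8 + 2 \left(\frac{1156}{9}\right)^{2} + 6 \cdot \frac{1156}{9}} = - \frac{108829908}{8 + 2 \cdot \frac{1336336}{81} + \frac{2312}{3}} = - \frac{108829908}{8 + \frac{2672672}{81} + \frac{2312}{3}} = - \frac{108829908}{\frac{2735744}{81}} = \left(-108829908\right) \frac{81}{2735744} = - \frac{200345967}{62176}$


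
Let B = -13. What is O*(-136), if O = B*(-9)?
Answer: -15912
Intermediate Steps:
O = 117 (O = -13*(-9) = 117)
O*(-136) = 117*(-136) = -15912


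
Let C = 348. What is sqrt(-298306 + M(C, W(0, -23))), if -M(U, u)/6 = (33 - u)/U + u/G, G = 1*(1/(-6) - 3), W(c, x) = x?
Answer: 5*I*sqrt(3623180946)/551 ≈ 546.21*I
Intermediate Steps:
G = -19/6 (G = 1*(-1/6 - 3) = 1*(-19/6) = -19/6 ≈ -3.1667)
M(U, u) = 36*u/19 - 6*(33 - u)/U (M(U, u) = -6*((33 - u)/U + u/(-19/6)) = -6*((33 - u)/U + u*(-6/19)) = -6*((33 - u)/U - 6*u/19) = -6*(-6*u/19 + (33 - u)/U) = 36*u/19 - 6*(33 - u)/U)
sqrt(-298306 + M(C, W(0, -23))) = sqrt(-298306 + (6/19)*(-627 + 19*(-23) + 6*348*(-23))/348) = sqrt(-298306 + (6/19)*(1/348)*(-627 - 437 - 48024)) = sqrt(-298306 + (6/19)*(1/348)*(-49088)) = sqrt(-298306 - 24544/551) = sqrt(-164391150/551) = 5*I*sqrt(3623180946)/551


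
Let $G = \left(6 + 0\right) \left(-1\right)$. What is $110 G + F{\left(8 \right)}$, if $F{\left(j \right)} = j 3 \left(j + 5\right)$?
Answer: $-348$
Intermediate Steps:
$F{\left(j \right)} = j \left(15 + 3 j\right)$ ($F{\left(j \right)} = j 3 \left(5 + j\right) = j \left(15 + 3 j\right)$)
$G = -6$ ($G = 6 \left(-1\right) = -6$)
$110 G + F{\left(8 \right)} = 110 \left(-6\right) + 3 \cdot 8 \left(5 + 8\right) = -660 + 3 \cdot 8 \cdot 13 = -660 + 312 = -348$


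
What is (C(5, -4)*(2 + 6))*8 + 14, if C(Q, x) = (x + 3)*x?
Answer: 270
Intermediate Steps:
C(Q, x) = x*(3 + x) (C(Q, x) = (3 + x)*x = x*(3 + x))
(C(5, -4)*(2 + 6))*8 + 14 = ((-4*(3 - 4))*(2 + 6))*8 + 14 = (-4*(-1)*8)*8 + 14 = (4*8)*8 + 14 = 32*8 + 14 = 256 + 14 = 270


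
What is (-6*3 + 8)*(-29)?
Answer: 290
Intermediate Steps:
(-6*3 + 8)*(-29) = (-18 + 8)*(-29) = -10*(-29) = 290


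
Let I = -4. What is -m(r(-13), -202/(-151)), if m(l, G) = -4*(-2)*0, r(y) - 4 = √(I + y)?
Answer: 0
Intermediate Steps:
r(y) = 4 + √(-4 + y)
m(l, G) = 0 (m(l, G) = 8*0 = 0)
-m(r(-13), -202/(-151)) = -1*0 = 0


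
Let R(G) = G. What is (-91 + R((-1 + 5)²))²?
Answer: 5625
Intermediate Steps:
(-91 + R((-1 + 5)²))² = (-91 + (-1 + 5)²)² = (-91 + 4²)² = (-91 + 16)² = (-75)² = 5625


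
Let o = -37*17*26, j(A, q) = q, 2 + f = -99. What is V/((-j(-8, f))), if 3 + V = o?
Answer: -16357/101 ≈ -161.95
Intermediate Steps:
f = -101 (f = -2 - 99 = -101)
o = -16354 (o = -629*26 = -16354)
V = -16357 (V = -3 - 16354 = -16357)
V/((-j(-8, f))) = -16357/((-1*(-101))) = -16357/101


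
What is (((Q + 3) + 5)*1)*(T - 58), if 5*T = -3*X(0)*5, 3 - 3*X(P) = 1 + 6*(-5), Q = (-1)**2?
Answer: -810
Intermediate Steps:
Q = 1
X(P) = 32/3 (X(P) = 1 - (1 + 6*(-5))/3 = 1 - (1 - 30)/3 = 1 - 1/3*(-29) = 1 + 29/3 = 32/3)
T = -32 (T = (-32*5)/5 = (-3*160/3)/5 = (1/5)*(-160) = -32)
(((Q + 3) + 5)*1)*(T - 58) = (((1 + 3) + 5)*1)*(-32 - 58) = ((4 + 5)*1)*(-90) = (9*1)*(-90) = 9*(-90) = -810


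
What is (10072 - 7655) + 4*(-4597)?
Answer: -15971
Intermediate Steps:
(10072 - 7655) + 4*(-4597) = 2417 - 18388 = -15971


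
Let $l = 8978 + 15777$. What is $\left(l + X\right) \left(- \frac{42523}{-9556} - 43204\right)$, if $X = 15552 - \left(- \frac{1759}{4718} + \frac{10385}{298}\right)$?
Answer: $- \frac{5843572299897587175}{3358847996} \approx -1.7398 \cdot 10^{9}$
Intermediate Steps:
$l = 24755$
$X = \frac{5454269970}{351491}$ ($X = 15552 - \frac{12118062}{351491} = \frac{5454269970}{351491} \approx 15518.0$)
$\left(l + X\right) \left(- \frac{42523}{-9556} - 43204\right) = \left(24755 + \frac{5454269970}{351491}\right) \left(- \frac{42523}{-9556} - 43204\right) = \frac{14155429675 \left(\left(-42523\right) \left(- \frac{1}{9556}\right) - 43204\right)}{351491} = \frac{14155429675 \left(\frac{42523}{9556} - 43204\right)}{351491} = \frac{14155429675}{351491} \left(- \frac{412814901}{9556}\right) = - \frac{5843572299897587175}{3358847996}$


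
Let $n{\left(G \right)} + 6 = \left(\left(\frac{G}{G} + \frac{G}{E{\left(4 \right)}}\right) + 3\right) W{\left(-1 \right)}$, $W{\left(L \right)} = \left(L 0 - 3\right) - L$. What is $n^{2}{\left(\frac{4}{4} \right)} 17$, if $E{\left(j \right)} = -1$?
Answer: $2448$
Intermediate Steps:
$W{\left(L \right)} = -3 - L$ ($W{\left(L \right)} = \left(0 - 3\right) - L = -3 - L$)
$n{\left(G \right)} = -14 + 2 G$ ($n{\left(G \right)} = -6 + \left(\left(\frac{G}{G} + \frac{G}{-1}\right) + 3\right) \left(-3 - -1\right) = -6 + \left(\left(1 + G \left(-1\right)\right) + 3\right) \left(-3 + 1\right) = -6 + \left(\left(1 - G\right) + 3\right) \left(-2\right) = -6 + \left(4 - G\right) \left(-2\right) = -6 + \left(-8 + 2 G\right) = -14 + 2 G$)
$n^{2}{\left(\frac{4}{4} \right)} 17 = \left(-14 + 2 \cdot \frac{4}{4}\right)^{2} \cdot 17 = \left(-14 + 2 \cdot 4 \cdot \frac{1}{4}\right)^{2} \cdot 17 = \left(-14 + 2 \cdot 1\right)^{2} \cdot 17 = \left(-14 + 2\right)^{2} \cdot 17 = \left(-12\right)^{2} \cdot 17 = 144 \cdot 17 = 2448$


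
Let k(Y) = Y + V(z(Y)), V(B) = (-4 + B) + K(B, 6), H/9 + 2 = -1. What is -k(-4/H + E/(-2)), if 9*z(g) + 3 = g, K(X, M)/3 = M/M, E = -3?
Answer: -121/243 ≈ -0.49794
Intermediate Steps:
H = -27 (H = -18 + 9*(-1) = -18 - 9 = -27)
K(X, M) = 3 (K(X, M) = 3*(M/M) = 3*1 = 3)
z(g) = -⅓ + g/9
V(B) = -1 + B (V(B) = (-4 + B) + 3 = -1 + B)
k(Y) = -4/3 + 10*Y/9 (k(Y) = Y + (-1 + (-⅓ + Y/9)) = Y + (-4/3 + Y/9) = -4/3 + 10*Y/9)
-k(-4/H + E/(-2)) = -(-4/3 + 10*(-4/(-27) - 3/(-2))/9) = -(-4/3 + 10*(-4*(-1/27) - 3*(-½))/9) = -(-4/3 + 10*(4/27 + 3/2)/9) = -(-4/3 + (10/9)*(89/54)) = -(-4/3 + 445/243) = -1*121/243 = -121/243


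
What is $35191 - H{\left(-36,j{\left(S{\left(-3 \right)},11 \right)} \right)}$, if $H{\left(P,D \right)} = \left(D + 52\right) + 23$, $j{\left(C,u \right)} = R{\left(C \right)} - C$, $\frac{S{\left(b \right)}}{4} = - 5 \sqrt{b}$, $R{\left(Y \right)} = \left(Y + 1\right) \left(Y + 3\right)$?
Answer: $36313 + 60 i \sqrt{3} \approx 36313.0 + 103.92 i$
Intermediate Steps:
$R{\left(Y \right)} = \left(1 + Y\right) \left(3 + Y\right)$
$S{\left(b \right)} = - 20 \sqrt{b}$ ($S{\left(b \right)} = 4 \left(- 5 \sqrt{b}\right) = - 20 \sqrt{b}$)
$j{\left(C,u \right)} = 3 + C^{2} + 3 C$ ($j{\left(C,u \right)} = \left(3 + C^{2} + 4 C\right) - C = 3 + C^{2} + 3 C$)
$H{\left(P,D \right)} = 75 + D$ ($H{\left(P,D \right)} = \left(52 + D\right) + 23 = 75 + D$)
$35191 - H{\left(-36,j{\left(S{\left(-3 \right)},11 \right)} \right)} = 35191 - \left(75 + \left(3 + \left(- 20 \sqrt{-3}\right)^{2} + 3 \left(- 20 \sqrt{-3}\right)\right)\right) = 35191 - \left(75 + \left(3 + \left(- 20 i \sqrt{3}\right)^{2} + 3 \left(- 20 i \sqrt{3}\right)\right)\right) = 35191 - \left(75 - \left(1197 + 60 i \sqrt{3}\right)\right) = 35191 - \left(-1122 - 60 i \sqrt{3}\right) = 35191 + \left(1122 + 60 i \sqrt{3}\right) = 36313 + 60 i \sqrt{3}$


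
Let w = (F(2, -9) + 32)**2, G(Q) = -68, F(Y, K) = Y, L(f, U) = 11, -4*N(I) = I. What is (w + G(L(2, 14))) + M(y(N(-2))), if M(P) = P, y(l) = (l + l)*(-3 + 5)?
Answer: 1090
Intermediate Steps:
N(I) = -I/4
y(l) = 4*l (y(l) = (2*l)*2 = 4*l)
w = 1156 (w = (2 + 32)**2 = 34**2 = 1156)
(w + G(L(2, 14))) + M(y(N(-2))) = (1156 - 68) + 4*(-1/4*(-2)) = 1088 + 4*(1/2) = 1088 + 2 = 1090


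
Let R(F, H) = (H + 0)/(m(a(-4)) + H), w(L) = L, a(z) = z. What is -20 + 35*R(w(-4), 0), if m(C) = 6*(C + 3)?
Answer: -20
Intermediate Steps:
m(C) = 18 + 6*C (m(C) = 6*(3 + C) = 18 + 6*C)
R(F, H) = H/(-6 + H) (R(F, H) = (H + 0)/((18 + 6*(-4)) + H) = H/((18 - 24) + H) = H/(-6 + H))
-20 + 35*R(w(-4), 0) = -20 + 35*(0/(-6 + 0)) = -20 + 35*(0/(-6)) = -20 + 35*(0*(-⅙)) = -20 + 35*0 = -20 + 0 = -20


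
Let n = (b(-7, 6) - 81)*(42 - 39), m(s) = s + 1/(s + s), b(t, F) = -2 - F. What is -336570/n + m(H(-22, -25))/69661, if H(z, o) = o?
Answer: 390763268161/309991450 ≈ 1260.6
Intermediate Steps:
m(s) = s + 1/(2*s)
n = -267 (n = ((-2 - 1*6) - 81)*(42 - 39) = ((-2 - 6) - 81)*3 = (-8 - 81)*3 = -89*3 = -267)
-336570/n + m(H(-22, -25))/69661 = -336570/(-267) + (-25 + (½)/(-25))/69661 = -336570*(-1/267) + (-25 + (½)*(-1/25))*(1/69661) = 112190/89 + (-25 - 1/50)*(1/69661) = 112190/89 - 1251/50*1/69661 = 112190/89 - 1251/3483050 = 390763268161/309991450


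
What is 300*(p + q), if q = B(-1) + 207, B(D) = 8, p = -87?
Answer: 38400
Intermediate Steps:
q = 215 (q = 8 + 207 = 215)
300*(p + q) = 300*(-87 + 215) = 300*128 = 38400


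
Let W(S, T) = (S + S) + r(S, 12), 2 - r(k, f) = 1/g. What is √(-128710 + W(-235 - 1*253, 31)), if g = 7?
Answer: I*√6354523/7 ≈ 360.12*I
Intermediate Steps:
r(k, f) = 13/7 (r(k, f) = 2 - 1/7 = 2 - 1*⅐ = 2 - ⅐ = 13/7)
W(S, T) = 13/7 + 2*S (W(S, T) = (S + S) + 13/7 = 2*S + 13/7 = 13/7 + 2*S)
√(-128710 + W(-235 - 1*253, 31)) = √(-128710 + (13/7 + 2*(-235 - 1*253))) = √(-128710 + (13/7 + 2*(-235 - 253))) = √(-128710 + (13/7 + 2*(-488))) = √(-128710 + (13/7 - 976)) = √(-128710 - 6819/7) = √(-907789/7) = I*√6354523/7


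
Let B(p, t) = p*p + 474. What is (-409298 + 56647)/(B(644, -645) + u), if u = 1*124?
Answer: -352651/415334 ≈ -0.84908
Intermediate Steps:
u = 124
B(p, t) = 474 + p**2 (B(p, t) = p**2 + 474 = 474 + p**2)
(-409298 + 56647)/(B(644, -645) + u) = (-409298 + 56647)/((474 + 644**2) + 124) = -352651/((474 + 414736) + 124) = -352651/(415210 + 124) = -352651/415334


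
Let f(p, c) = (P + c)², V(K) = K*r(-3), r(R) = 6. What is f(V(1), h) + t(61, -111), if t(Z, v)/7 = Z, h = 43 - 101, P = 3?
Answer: 3452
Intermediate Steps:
h = -58
t(Z, v) = 7*Z
V(K) = 6*K (V(K) = K*6 = 6*K)
f(p, c) = (3 + c)²
f(V(1), h) + t(61, -111) = (3 - 58)² + 7*61 = (-55)² + 427 = 3025 + 427 = 3452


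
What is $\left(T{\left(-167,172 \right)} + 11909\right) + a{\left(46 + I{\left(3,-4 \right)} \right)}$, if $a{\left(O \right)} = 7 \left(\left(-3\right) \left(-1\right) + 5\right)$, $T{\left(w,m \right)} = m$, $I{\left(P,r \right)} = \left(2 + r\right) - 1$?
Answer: $12137$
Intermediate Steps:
$I{\left(P,r \right)} = 1 + r$
$a{\left(O \right)} = 56$ ($a{\left(O \right)} = 7 \left(3 + 5\right) = 7 \cdot 8 = 56$)
$\left(T{\left(-167,172 \right)} + 11909\right) + a{\left(46 + I{\left(3,-4 \right)} \right)} = \left(172 + 11909\right) + 56 = 12081 + 56 = 12137$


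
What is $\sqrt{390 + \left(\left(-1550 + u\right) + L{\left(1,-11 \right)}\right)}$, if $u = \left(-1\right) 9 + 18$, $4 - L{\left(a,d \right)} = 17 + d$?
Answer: $i \sqrt{1153} \approx 33.956 i$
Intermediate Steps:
$L{\left(a,d \right)} = -13 - d$ ($L{\left(a,d \right)} = 4 - \left(17 + d\right) = -13 - d$)
$u = 9$ ($u = -9 + 18 = 9$)
$\sqrt{390 + \left(\left(-1550 + u\right) + L{\left(1,-11 \right)}\right)} = \sqrt{390 + \left(\left(-1550 + 9\right) - 2\right)} = \sqrt{390 + \left(-1541 + \left(-13 + 11\right)\right)} = \sqrt{390 - 1543} = \sqrt{-1153} = i \sqrt{1153}$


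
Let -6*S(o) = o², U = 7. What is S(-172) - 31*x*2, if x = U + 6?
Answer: -17210/3 ≈ -5736.7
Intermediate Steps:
x = 13 (x = 7 + 6 = 13)
S(o) = -o²/6
S(-172) - 31*x*2 = -⅙*(-172)² - 31*13*2 = -⅙*29584 - 403*2 = -14792/3 - 806 = -17210/3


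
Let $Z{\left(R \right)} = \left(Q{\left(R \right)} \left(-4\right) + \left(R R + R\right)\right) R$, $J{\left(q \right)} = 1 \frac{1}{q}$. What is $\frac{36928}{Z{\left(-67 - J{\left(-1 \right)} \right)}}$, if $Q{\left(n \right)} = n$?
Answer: $- \frac{9232}{75141} \approx -0.12286$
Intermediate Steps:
$J{\left(q \right)} = \frac{1}{q}$
$Z{\left(R \right)} = R \left(R^{2} - 3 R\right)$ ($Z{\left(R \right)} = \left(R \left(-4\right) + \left(R R + R\right)\right) R = \left(- 4 R + \left(R^{2} + R\right)\right) R = \left(- 4 R + \left(R + R^{2}\right)\right) R = \left(R^{2} - 3 R\right) R = R \left(R^{2} - 3 R\right)$)
$\frac{36928}{Z{\left(-67 - J{\left(-1 \right)} \right)}} = \frac{36928}{\left(-67 - \frac{1}{-1}\right)^{2} \left(-3 - 66\right)} = \frac{36928}{\left(-67 - -1\right)^{2} \left(-3 - 66\right)} = \frac{36928}{\left(-67 + 1\right)^{2} \left(-3 + \left(-67 + 1\right)\right)} = \frac{36928}{\left(-66\right)^{2} \left(-3 - 66\right)} = \frac{36928}{4356 \left(-69\right)} = \frac{36928}{-300564} = 36928 \left(- \frac{1}{300564}\right) = - \frac{9232}{75141}$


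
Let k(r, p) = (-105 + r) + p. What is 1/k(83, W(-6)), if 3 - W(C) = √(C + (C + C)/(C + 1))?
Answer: -95/1823 + 3*I*√10/1823 ≈ -0.052112 + 0.005204*I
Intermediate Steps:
W(C) = 3 - √(C + 2*C/(1 + C)) (W(C) = 3 - √(C + (C + C)/(C + 1)) = 3 - √(C + (2*C)/(1 + C)) = 3 - √(C + 2*C/(1 + C)))
k(r, p) = -105 + p + r
1/k(83, W(-6)) = 1/(-105 + (3 - √(-6*(3 - 6)/(1 - 6))) + 83) = 1/(-105 + (3 - √(-6*(-3)/(-5))) + 83) = 1/(-105 + (3 - √(-6*(-⅕)*(-3))) + 83) = 1/(-105 + (3 - √(-18/5)) + 83) = 1/(-105 + (3 - 3*I*√10/5) + 83) = 1/(-19 - 3*I*√10/5)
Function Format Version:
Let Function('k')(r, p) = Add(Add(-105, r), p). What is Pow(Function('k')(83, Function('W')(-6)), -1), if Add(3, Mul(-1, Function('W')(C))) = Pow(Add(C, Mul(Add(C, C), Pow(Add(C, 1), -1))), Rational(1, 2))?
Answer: Add(Rational(-95, 1823), Mul(Rational(3, 1823), I, Pow(10, Rational(1, 2)))) ≈ Add(-0.052112, Mul(0.0052040, I))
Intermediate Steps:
Function('W')(C) = Add(3, Mul(-1, Pow(Add(C, Mul(2, C, Pow(Add(1, C), -1))), Rational(1, 2)))) (Function('W')(C) = Add(3, Mul(-1, Pow(Add(C, Mul(Add(C, C), Pow(Add(C, 1), -1))), Rational(1, 2)))) = Add(3, Mul(-1, Pow(Add(C, Mul(Mul(2, C), Pow(Add(1, C), -1))), Rational(1, 2)))) = Add(3, Mul(-1, Pow(Add(C, Mul(2, C, Pow(Add(1, C), -1))), Rational(1, 2)))))
Function('k')(r, p) = Add(-105, p, r)
Pow(Function('k')(83, Function('W')(-6)), -1) = Pow(Add(-105, Add(3, Mul(-1, Pow(Mul(-6, Pow(Add(1, -6), -1), Add(3, -6)), Rational(1, 2)))), 83), -1) = Pow(Add(-105, Add(3, Mul(-1, Pow(Mul(-6, Pow(-5, -1), -3), Rational(1, 2)))), 83), -1) = Pow(Add(-105, Add(3, Mul(-1, Pow(Mul(-6, Rational(-1, 5), -3), Rational(1, 2)))), 83), -1) = Pow(Add(-105, Add(3, Mul(-1, Pow(Rational(-18, 5), Rational(1, 2)))), 83), -1) = Pow(Add(-105, Add(3, Mul(-1, Mul(Rational(3, 5), I, Pow(10, Rational(1, 2))))), 83), -1) = Pow(Add(-105, Add(3, Mul(Rational(-3, 5), I, Pow(10, Rational(1, 2)))), 83), -1) = Pow(Add(-19, Mul(Rational(-3, 5), I, Pow(10, Rational(1, 2)))), -1)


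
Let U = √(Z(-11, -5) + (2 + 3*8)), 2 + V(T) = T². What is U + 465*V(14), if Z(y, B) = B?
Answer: 90210 + √21 ≈ 90215.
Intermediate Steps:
V(T) = -2 + T²
U = √21 (U = √(-5 + (2 + 3*8)) = √(-5 + (2 + 24)) = √(-5 + 26) = √21 ≈ 4.5826)
U + 465*V(14) = √21 + 465*(-2 + 14²) = √21 + 465*(-2 + 196) = √21 + 465*194 = √21 + 90210 = 90210 + √21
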